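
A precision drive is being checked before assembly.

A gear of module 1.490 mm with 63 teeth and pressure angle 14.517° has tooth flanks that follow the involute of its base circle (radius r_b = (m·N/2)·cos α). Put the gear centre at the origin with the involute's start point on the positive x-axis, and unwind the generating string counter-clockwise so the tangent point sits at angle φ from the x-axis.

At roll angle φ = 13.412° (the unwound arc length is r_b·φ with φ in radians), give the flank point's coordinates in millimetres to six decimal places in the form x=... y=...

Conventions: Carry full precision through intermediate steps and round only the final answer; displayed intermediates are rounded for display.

single-mesh involute tooth geometry (63T wheel at module 1.490)
pitch radius r_p = m·N/2 = 1.490·63/2 = 46.935000
base radius r_b = r_p·cos α = 46.935000·cos 14.517° = 45.436521
roll angle φ = 13.412° = 0.23408356 rad
x = r_b·(cos φ + φ·sin φ) = 46.664369
y = r_b·(sin φ − φ·cos φ) = 0.193203

x=46.664369 y=0.193203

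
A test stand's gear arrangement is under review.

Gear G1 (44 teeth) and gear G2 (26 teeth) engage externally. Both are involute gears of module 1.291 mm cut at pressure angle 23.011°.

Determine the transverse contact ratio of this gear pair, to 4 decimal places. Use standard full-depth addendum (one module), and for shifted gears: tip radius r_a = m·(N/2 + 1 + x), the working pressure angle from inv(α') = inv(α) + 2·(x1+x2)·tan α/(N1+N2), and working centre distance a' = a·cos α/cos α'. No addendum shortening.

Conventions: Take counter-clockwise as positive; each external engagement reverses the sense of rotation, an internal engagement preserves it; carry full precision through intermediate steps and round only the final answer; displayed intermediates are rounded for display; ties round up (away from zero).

topology: single-mesh involute geometry — m = 1.291, 44T/26T pair
base radii: r_b1 = 26.142048, r_b2 = 15.447574
tip radii: r_a1 = 29.693000, r_a2 = 18.074000
no profile shift: α' = α, a' = a
action lengths: √(r_a1²−r_b1²) = 14.080752, √(r_a2²−r_b2²) = 9.383067
base pitch p_b = π·m·cos α = 3.733076
CR = (14.080752 + 9.383067 − 45.185000·sin 23.01100°)/3.733076 = 1.553852
contact ratio ≈ 1.5539

1.5539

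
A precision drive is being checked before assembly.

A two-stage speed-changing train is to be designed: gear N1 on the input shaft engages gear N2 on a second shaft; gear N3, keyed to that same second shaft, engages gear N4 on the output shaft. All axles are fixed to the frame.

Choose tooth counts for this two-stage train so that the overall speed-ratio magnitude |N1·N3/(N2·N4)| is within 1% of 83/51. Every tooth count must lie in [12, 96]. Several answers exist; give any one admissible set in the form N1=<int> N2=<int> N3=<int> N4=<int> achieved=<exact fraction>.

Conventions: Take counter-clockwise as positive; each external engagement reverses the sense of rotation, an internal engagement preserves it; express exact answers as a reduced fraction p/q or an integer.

design class (target 83/51): fixed-axis compound train
target = 83/51 in lowest terms: an exact hit needs N1·N3 = k·83 and N2·N4 = k·51 for one integer k, every count in [12, 96]; additionally prefer no 1:1 stage (N1 ≠ N2, N3 ≠ N4)
k = 1…11: no 1:1-free in-range split of k·83 and k·51 into factor pairs; take k = 12
k = 12: N1·N3 = 996 = 12·83, N2·N4 = 612 = 51·12
achieved = 12·83/(51·12) = 83/51; |achieved − target| = 0 ≤ 83/5100 ✓

N1=12 N2=51 N3=83 N4=12 achieved=83/51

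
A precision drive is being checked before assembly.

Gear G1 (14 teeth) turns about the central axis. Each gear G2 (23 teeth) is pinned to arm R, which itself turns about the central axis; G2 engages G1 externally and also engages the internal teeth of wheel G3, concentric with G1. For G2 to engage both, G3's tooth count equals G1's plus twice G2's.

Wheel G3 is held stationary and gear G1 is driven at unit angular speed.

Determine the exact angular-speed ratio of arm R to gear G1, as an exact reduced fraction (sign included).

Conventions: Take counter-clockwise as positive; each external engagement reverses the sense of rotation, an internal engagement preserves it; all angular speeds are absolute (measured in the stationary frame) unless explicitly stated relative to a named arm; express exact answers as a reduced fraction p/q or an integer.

planetary set (14T centre, 23T on arm, 60T internal) — Willis relation
ring teeth: 14 + 2·23 = 60
14(ω_sun−ω_arm) = −60(ω_ring−ω_arm),  ω_ring = 0, ω_sun = 1
14(1−ω_arm) = −60(0−ω_arm)  ⇒  74·ω_arm = 14  ⇒  ω_arm = 7/37
ω_out/ω_in = 7/37

7/37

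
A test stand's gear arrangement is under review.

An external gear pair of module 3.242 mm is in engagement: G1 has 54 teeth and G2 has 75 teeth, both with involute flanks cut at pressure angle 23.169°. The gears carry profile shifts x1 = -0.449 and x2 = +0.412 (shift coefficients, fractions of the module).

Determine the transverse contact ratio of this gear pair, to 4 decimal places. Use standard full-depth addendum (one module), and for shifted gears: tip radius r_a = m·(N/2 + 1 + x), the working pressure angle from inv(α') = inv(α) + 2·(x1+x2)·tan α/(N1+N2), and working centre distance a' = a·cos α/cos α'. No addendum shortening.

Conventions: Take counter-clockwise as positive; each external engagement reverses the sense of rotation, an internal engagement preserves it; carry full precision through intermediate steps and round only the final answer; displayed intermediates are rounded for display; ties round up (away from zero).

recognized (one external pair, fixed centres): single-mesh tooth geometry, m = 3.242, N1 = 54, N2 = 75
base radii: r_b1 = 80.474238, r_b2 = 111.769775
tip radii: r_a1 = 89.320342, r_a2 = 126.152704
inv(α') = inv(23.169°) + 2·(-0.449+0.412)·tan α/(54+75) = 0.02333942  ⇒  α' = 23.09191°
a' = a·cos α / cos α' = 209.1090·cos 23.169°/cos 23.09191° = 208.988857
action lengths: √(r_a1²−r_b1²) = 38.755909, √(r_a2²−r_b2²) = 58.498052
base pitch p_b = π·m·cos α = 9.363603
CR = (38.755909 + 58.498052 − 208.988857·sin 23.09191°)/9.363603 = 1.632599
contact ratio ≈ 1.6326

1.6326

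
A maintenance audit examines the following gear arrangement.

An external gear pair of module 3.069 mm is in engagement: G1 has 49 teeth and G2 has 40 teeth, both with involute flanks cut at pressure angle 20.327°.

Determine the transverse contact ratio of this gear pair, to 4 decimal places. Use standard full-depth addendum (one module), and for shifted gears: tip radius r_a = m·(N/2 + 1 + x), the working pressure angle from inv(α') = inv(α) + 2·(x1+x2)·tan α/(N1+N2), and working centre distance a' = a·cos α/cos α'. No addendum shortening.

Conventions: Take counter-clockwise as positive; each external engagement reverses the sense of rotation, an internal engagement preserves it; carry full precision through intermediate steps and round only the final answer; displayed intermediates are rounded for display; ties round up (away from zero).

1.7159

single-mesh involute tooth geometry (49T engaging 40T at module 3.069)
base radii: r_b1 = 70.508037, r_b2 = 57.557581
tip radii: r_a1 = 78.259500, r_a2 = 64.449000
no profile shift: α' = α, a' = a
action lengths: √(r_a1²−r_b1²) = 33.958298, √(r_a2²−r_b2²) = 28.996524
base pitch p_b = π·m·cos α = 9.041124
CR = (33.958298 + 28.996524 − 136.570500·sin 20.32700°)/9.041124 = 1.715859
contact ratio ≈ 1.7159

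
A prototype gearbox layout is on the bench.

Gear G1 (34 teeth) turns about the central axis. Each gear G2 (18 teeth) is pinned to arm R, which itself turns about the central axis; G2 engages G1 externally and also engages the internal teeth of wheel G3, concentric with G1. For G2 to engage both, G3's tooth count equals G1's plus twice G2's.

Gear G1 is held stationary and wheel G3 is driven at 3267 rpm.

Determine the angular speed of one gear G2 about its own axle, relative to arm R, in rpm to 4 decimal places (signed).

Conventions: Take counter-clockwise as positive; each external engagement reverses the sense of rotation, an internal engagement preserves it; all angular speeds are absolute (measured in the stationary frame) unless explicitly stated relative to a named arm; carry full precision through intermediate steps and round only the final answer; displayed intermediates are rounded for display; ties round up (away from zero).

planetary set (34T centre, 18T on arm, 70T internal) — Willis relation
normalise by the input: solve with ω_ring = 1, then scale by 3267 rpm
ring teeth: 34 + 2·18 = 70
34(ω_sun−ω_arm) = −70(ω_ring−ω_arm),  ω_sun = 0, ω_ring = 1
34(0−ω_arm) = −70(1−ω_arm)  ⇒  104·ω_arm = 70  ⇒  ω_arm = 35/52
sun–planet mesh: 34·(0−35/52) = −18·(ω_p−ω_arm)  ⇒  ω_p−ω_arm = 595/468
scale: ω_p−ω_arm = 595/468 × 3267 rpm = +4153.5577 rpm

+4153.5577 rpm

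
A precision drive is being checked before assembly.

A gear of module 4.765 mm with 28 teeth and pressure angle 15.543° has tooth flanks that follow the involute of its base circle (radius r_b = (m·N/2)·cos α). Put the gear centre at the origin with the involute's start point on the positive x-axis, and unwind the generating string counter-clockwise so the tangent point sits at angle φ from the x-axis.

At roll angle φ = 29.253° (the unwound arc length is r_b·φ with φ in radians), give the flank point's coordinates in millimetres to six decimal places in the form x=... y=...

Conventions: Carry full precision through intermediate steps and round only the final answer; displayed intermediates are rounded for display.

recognized (one wheel, involute flank): single-mesh tooth geometry, m = 4.765, N = 28
pitch radius r_p = m·N/2 = 4.765·28/2 = 66.710000
base radius r_b = r_p·cos α = 66.710000·cos 15.543° = 64.270390
roll angle φ = 29.253° = 0.51056117 rad
x = r_b·(cos φ + φ·sin φ) = 72.109114
y = r_b·(sin φ − φ·cos φ) = 2.777600

x=72.109114 y=2.777600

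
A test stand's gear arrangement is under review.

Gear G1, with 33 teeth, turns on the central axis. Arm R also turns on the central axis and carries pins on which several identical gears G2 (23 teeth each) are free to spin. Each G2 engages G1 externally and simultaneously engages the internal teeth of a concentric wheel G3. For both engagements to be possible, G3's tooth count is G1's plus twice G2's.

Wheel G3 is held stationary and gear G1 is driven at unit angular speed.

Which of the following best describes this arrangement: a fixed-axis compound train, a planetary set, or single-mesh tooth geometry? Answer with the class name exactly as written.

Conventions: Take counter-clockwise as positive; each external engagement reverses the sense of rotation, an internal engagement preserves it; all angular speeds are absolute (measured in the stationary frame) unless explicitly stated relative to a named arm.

planetary set

recognized (axles ride arm R): planetary set, 33/23/79 teeth
classification: planetary set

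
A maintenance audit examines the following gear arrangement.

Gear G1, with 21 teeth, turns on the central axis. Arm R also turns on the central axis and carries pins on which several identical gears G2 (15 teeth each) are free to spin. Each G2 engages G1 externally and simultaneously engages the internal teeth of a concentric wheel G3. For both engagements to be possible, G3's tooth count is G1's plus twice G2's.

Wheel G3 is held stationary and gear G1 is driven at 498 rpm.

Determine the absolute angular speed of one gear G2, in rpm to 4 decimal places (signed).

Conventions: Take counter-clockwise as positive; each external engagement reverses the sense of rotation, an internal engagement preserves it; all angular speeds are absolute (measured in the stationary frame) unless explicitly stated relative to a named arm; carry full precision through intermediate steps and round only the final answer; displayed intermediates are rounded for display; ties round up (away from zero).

class = planetary set [G3 = 21+2·15 = 51; Willis about the carrier]
normalise by the input: solve with ω_sun = 1, then scale by 498 rpm
ring teeth: 21 + 2·15 = 51
21(ω_sun−ω_arm) = −51(ω_ring−ω_arm),  ω_ring = 0, ω_sun = 1
21(1−ω_arm) = −51(0−ω_arm)  ⇒  72·ω_arm = 21  ⇒  ω_arm = 7/24
sun–planet mesh: 21·(1−7/24) = −15·(ω_p−ω_arm)  ⇒  ω_p−ω_arm = -119/120
ω_p = 7/24 − 119/120 = -7/10
scale: ω_p = -7/10 × 498 rpm = -348.6000 rpm

-348.6000 rpm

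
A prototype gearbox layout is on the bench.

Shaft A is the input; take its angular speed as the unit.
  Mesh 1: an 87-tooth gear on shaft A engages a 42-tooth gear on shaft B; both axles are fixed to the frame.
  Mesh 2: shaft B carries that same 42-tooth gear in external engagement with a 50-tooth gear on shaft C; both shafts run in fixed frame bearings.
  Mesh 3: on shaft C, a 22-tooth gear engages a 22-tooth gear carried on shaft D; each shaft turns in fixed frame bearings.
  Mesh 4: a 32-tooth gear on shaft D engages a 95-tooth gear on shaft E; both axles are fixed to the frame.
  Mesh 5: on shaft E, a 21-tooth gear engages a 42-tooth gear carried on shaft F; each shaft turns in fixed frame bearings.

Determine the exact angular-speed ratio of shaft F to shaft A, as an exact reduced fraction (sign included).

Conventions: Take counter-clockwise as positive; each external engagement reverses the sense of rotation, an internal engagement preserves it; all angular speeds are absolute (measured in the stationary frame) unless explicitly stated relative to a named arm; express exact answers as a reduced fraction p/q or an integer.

class = fixed-axis compound train [5 meshes; 5 ratios multiply, 5 sense flips]
mesh 1 [87T→42T]: running ratio 29/14, sense −
mesh 2 [42T→50T]: running ratio 87/50, sense +
mesh 3 [22T→22T]: running ratio 87/50, sense −
mesh 4 [32T→95T]: running ratio 1392/2375, sense +
mesh 5 [21T→42T]: running ratio 696/2375, sense −
ω_out/ω_in = -696/2375

-696/2375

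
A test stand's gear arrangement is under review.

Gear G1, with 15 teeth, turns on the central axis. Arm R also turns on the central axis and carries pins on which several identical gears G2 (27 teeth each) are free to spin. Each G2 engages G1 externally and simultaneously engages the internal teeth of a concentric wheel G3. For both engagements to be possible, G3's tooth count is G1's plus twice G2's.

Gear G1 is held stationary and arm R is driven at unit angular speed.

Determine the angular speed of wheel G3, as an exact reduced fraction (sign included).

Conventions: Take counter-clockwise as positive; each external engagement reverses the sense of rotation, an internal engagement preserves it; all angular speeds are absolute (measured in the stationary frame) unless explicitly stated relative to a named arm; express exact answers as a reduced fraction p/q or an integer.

28/23

topology: planetary set — G1 15T / G2 27T / G3 69T, arm = carrier (Willis)
ring teeth: 15 + 2·27 = 69
15(ω_sun−ω_arm) = −69(ω_ring−ω_arm),  ω_sun = 0, ω_arm = 1
ω_ring = 1 − (15/69)(0−1) = 28/23
exact speed ratio = 28/23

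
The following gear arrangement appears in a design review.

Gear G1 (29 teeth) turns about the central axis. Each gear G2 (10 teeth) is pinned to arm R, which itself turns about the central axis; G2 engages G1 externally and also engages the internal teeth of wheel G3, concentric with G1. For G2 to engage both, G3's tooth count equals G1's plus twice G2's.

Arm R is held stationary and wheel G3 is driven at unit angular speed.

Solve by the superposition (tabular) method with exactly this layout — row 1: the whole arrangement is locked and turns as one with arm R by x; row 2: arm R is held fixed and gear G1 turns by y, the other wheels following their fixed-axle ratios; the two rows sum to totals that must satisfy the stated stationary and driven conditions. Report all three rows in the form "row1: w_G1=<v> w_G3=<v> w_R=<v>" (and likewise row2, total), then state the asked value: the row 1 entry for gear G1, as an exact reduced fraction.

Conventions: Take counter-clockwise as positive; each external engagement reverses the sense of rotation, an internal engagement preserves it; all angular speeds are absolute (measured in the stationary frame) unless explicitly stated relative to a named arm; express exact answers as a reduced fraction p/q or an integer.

row1: w_G1=0 w_G3=0 w_R=0
row2: w_G1=-49/29 w_G3=1 w_R=0
total: w_G1=-49/29 w_G3=1 w_R=0
asked value: 0

planetary set (29T centre, 10T on arm, 49T internal) — Willis relation
superposition row 1 [locked train]: every member turns x
row 2 (arm held, sun turns y): ω_ring = −(29/49)·y, ω_arm = 0
boundary: total ω_arm = x = 0 and total ω_ring = x − (29/49)·y = 1  ⇒  y = -49/29, x = 0
row 2 ring = −(29/49)·(-49/29) = 1
totals (row 1 + row 2): sun 0 + (-49/29) = -49/29, ring 0 + 1 = 1, arm 0 + 0 = 0
asked cell (row1, sun) = 0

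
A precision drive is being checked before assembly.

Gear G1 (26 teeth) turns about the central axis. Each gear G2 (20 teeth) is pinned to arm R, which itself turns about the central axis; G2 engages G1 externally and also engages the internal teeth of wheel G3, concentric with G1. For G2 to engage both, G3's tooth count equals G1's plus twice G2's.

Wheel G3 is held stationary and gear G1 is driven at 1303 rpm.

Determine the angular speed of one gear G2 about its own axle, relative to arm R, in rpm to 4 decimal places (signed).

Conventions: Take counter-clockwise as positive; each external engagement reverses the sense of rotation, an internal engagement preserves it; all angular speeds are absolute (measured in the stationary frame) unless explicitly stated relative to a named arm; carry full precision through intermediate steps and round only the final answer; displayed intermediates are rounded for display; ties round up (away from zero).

-1215.1891 rpm

topology: planetary set — G1 26T / G2 20T / G3 66T, arm = carrier (Willis)
normalise by the input: solve with ω_sun = 1, then scale by 1303 rpm
ring teeth: 26 + 2·20 = 66
26(ω_sun−ω_arm) = −66(ω_ring−ω_arm),  ω_ring = 0, ω_sun = 1
26(1−ω_arm) = −66(0−ω_arm)  ⇒  92·ω_arm = 26  ⇒  ω_arm = 13/46
sun–planet mesh: 26·(1−13/46) = −20·(ω_p−ω_arm)  ⇒  ω_p−ω_arm = -429/460
scale: ω_p−ω_arm = -429/460 × 1303 rpm = -1215.1891 rpm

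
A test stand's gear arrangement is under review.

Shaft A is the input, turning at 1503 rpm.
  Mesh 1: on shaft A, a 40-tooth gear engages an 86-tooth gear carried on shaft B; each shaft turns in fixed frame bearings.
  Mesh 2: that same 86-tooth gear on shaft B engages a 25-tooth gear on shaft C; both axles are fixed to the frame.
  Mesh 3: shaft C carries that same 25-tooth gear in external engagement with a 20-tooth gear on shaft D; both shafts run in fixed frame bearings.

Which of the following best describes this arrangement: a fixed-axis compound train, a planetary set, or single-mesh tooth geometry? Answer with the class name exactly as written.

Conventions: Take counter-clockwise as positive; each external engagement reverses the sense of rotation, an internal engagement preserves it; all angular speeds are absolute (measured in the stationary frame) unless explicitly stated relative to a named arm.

recognized (4 fixed axles, 3 meshes): fixed-axis compound train
classification: fixed-axis compound train

fixed-axis compound train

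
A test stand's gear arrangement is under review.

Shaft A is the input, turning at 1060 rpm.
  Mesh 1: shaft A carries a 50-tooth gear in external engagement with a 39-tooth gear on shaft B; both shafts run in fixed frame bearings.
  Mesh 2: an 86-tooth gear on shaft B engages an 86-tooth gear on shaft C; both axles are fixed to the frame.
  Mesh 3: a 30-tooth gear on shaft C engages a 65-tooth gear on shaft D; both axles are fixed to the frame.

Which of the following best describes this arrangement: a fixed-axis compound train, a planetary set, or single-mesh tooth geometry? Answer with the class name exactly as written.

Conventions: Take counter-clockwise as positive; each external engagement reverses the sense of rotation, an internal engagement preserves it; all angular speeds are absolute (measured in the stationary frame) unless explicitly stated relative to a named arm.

topology: fixed-axis compound train — 3 meshes, A→D
classification: fixed-axis compound train

fixed-axis compound train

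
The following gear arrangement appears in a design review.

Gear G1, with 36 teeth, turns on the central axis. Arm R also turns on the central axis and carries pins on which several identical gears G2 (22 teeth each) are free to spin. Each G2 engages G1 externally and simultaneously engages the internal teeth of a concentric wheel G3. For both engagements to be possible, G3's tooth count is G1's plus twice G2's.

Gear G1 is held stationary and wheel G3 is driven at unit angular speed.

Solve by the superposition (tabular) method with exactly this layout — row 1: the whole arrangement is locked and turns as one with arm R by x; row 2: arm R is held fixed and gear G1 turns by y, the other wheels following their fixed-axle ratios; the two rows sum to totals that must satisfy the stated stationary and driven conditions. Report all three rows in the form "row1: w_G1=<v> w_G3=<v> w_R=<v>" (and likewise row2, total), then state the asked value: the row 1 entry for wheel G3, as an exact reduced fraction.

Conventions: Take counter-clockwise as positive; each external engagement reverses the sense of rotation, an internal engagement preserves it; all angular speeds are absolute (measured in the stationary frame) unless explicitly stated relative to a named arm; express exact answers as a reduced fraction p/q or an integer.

planetary set (36T centre, 22T on arm, 80T internal) — Willis relation
row 1 — lock + rotate with arm: ω_sun = ω_ring = ω_arm = x
row 2: sun turns y, ring = −(36/80)·y, arm 0
boundary: total ω_sun = x + y = 0 and total ω_ring = x − (36/80)·y = 1  ⇒  y = -20/29, x = 20/29
row 2 ring = −(36/80)·(-20/29) = 9/29
totals (row 1 + row 2): sun 20/29 + (-20/29) = 0, ring 20/29 + 9/29 = 1, arm 20/29 + 0 = 20/29
asked cell (row1, ring) = 20/29

row1: w_G1=20/29 w_G3=20/29 w_R=20/29
row2: w_G1=-20/29 w_G3=9/29 w_R=0
total: w_G1=0 w_G3=1 w_R=20/29
asked value: 20/29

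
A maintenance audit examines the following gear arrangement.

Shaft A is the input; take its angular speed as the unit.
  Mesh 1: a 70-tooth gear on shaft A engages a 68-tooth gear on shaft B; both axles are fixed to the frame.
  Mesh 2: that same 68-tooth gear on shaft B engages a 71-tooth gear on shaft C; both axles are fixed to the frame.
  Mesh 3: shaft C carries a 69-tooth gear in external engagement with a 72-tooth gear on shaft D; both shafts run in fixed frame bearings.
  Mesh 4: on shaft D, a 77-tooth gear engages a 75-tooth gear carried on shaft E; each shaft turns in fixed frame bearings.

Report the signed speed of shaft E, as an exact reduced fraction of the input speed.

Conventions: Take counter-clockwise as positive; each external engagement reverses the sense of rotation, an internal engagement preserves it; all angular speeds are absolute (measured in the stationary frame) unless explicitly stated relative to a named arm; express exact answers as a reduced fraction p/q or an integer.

4-mesh fixed-axis compound train (all bearings frame-fixed)
mesh 1 [70T→68T]: |ω|/ω_in = 1×70/68 = 35/34, sense flips to −
mesh 2 [68T→71T]: |ω|/ω_in = (35/34)×68/71 = 70/71, sense flips to +
mesh 3 [69T→72T]: |ω|/ω_in = (70/71)×69/72 = 805/852, sense flips to −
mesh 4 [77T→75T]: |ω|/ω_in = (805/852)×77/75 = 12397/12780, sense flips to +
signed output speed (× input speed) = 12397/12780

12397/12780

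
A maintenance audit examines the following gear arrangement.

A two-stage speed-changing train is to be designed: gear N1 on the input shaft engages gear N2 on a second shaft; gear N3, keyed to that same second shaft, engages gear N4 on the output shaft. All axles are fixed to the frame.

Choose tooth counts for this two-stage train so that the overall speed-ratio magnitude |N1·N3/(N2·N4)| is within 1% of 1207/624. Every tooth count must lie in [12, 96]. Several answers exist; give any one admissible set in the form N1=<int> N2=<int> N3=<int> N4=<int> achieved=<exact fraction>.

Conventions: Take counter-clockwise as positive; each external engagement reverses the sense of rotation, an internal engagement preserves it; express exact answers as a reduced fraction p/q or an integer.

N1=17 N2=12 N3=71 N4=52 achieved=1207/624

class = fixed-axis compound train [2-stage, 1207/624 wanted]
target = 1207/624 in lowest terms: an exact hit needs N1·N3 = k·1207 and N2·N4 = k·624 for one integer k, every count in [12, 96]; additionally prefer no 1:1 stage (N1 ≠ N2, N3 ≠ N4)
k = 1: N1·N3 = 1207 = 17·71, N2·N4 = 624 = 12·52
achieved = 17·71/(12·52) = 1207/624; |achieved − target| = 0 ≤ 1207/62400 ✓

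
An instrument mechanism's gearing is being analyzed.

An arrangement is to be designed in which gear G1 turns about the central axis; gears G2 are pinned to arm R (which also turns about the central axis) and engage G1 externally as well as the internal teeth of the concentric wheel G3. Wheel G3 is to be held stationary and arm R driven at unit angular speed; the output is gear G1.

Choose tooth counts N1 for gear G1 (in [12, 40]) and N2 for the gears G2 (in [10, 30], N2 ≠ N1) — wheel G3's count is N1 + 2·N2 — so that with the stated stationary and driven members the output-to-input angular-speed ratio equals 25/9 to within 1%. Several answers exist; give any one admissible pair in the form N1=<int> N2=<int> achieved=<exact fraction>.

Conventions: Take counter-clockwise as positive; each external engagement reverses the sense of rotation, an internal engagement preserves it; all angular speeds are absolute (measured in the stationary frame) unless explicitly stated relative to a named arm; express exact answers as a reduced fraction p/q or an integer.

class = planetary set [ratio 25/9 wanted; Willis about the carrier]
Willis with ω_ring = 0: ω_sun/ω_arm = (N1+N3)/N1; set equal to 25/9  ⇒  N3/N1 = 25/9 − 1 = 16/9
N3 = N1 + 2·N2  ⇒  N2/N1 = (N3/N1 − 1)/2 = (16/9 − 1)/2 = 7/18
smallest multiple with N1 ≥ 12 and N2 ≥ 10: k = 2  ⇒  N1 = 2·18 = 36, N2 = 2·7 = 14 (N1 ≤ 40, N2 ≤ 30, N2 ≠ N1 ✓), N3 = 36 + 2·14 = 64
check: (N1+N3)/N1 with N1 = 36, N3 = 64 gives 25/9; |achieved − target| = 0 ≤ 1/36 ✓

N1=36 N2=14 achieved=25/9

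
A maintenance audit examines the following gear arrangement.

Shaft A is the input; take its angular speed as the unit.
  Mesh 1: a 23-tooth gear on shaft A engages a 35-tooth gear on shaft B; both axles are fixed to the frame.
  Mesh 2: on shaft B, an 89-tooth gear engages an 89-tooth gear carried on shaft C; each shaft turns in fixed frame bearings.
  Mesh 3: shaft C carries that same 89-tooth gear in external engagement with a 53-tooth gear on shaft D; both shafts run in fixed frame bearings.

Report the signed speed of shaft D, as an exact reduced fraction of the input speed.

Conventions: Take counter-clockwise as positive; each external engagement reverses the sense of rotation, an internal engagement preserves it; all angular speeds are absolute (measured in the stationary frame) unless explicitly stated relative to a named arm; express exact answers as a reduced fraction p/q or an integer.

3-mesh fixed-axis compound train (all bearings frame-fixed)
mesh 1 [23T→35T]: |ω|/ω_in = 1×23/35 = 23/35, sense flips to −
mesh 2 [89T→89T]: |ω|/ω_in = (23/35)×89/89 = 23/35, sense flips to +
mesh 3 [89T→53T]: |ω|/ω_in = (23/35)×89/53 = 2047/1855, sense flips to −
signed output speed (× input speed) = -2047/1855

-2047/1855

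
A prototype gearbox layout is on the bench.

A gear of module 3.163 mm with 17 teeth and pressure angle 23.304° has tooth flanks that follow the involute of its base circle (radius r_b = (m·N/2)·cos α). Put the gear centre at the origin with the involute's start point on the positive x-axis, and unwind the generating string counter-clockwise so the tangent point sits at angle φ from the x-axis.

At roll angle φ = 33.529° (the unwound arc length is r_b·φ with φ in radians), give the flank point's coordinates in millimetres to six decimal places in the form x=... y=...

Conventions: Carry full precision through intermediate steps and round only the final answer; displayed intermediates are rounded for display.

x=28.564916 y=1.593623

topology: single-mesh involute geometry — m = 3.163, N = 17
pitch radius r_p = m·N/2 = 3.163·17/2 = 26.885500
base radius r_b = r_p·cos α = 26.885500·cos 23.304° = 24.692148
roll angle φ = 33.529° = 0.58519144 rad
x = r_b·(cos φ + φ·sin φ) = 28.564916
y = r_b·(sin φ − φ·cos φ) = 1.593623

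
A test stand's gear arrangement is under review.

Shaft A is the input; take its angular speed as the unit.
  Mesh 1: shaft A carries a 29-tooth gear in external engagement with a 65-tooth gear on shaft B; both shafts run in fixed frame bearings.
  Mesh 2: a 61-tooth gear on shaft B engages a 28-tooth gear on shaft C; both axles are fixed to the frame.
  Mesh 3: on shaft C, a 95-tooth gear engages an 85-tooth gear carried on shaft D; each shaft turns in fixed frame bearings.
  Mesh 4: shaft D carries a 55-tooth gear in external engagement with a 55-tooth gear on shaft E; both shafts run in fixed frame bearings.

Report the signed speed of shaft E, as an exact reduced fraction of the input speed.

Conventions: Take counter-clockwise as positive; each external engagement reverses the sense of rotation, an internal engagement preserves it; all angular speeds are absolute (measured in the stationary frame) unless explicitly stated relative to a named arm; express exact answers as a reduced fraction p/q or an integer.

33611/30940

4-mesh fixed-axis compound train (all bearings frame-fixed)
mesh 1 [29T→65T]: |ω|/ω_in = 1×29/65 = 29/65, sense flips to −
mesh 2 [61T→28T]: |ω|/ω_in = (29/65)×61/28 = 1769/1820, sense flips to +
mesh 3 [95T→85T]: |ω|/ω_in = (1769/1820)×95/85 = 33611/30940, sense flips to −
mesh 4 [55T→55T]: |ω|/ω_in = (33611/30940)×55/55 = 33611/30940, sense flips to +
signed output speed (× input speed) = 33611/30940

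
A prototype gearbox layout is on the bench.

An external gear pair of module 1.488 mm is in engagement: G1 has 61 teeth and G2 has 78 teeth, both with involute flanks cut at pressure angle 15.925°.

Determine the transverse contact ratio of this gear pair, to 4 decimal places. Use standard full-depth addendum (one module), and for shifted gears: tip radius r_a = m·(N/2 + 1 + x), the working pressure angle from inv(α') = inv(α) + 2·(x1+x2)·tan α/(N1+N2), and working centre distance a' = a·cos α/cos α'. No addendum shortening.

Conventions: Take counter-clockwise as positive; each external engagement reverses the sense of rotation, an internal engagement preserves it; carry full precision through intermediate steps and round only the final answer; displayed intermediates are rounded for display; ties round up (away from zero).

2.0959

topology: single-mesh involute geometry — m = 1.488, 61T/78T pair
base radii: r_b1 = 43.642238, r_b2 = 55.804829
tip radii: r_a1 = 46.872000, r_a2 = 59.520000
no profile shift: α' = α, a' = a
action lengths: √(r_a1²−r_b1²) = 17.097936, √(r_a2²−r_b2²) = 20.699068
base pitch p_b = π·m·cos α = 4.495283
CR = (17.097936 + 20.699068 − 103.416000·sin 15.92500°)/4.495283 = 2.095940
contact ratio ≈ 2.0959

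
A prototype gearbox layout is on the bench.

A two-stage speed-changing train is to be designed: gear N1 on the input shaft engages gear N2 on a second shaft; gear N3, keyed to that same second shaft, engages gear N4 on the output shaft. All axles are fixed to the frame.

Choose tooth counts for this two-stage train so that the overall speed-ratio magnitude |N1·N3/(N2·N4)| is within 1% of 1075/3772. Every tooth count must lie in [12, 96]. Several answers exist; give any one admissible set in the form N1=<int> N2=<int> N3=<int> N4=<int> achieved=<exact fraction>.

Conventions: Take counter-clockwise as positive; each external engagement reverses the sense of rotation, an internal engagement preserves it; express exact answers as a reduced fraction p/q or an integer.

N1=25 N2=41 N3=43 N4=92 achieved=1075/3772

design class (target 1075/3772): fixed-axis compound train
target = 1075/3772 in lowest terms: an exact hit needs N1·N3 = k·1075 and N2·N4 = k·3772 for one integer k, every count in [12, 96]; additionally prefer no 1:1 stage (N1 ≠ N2, N3 ≠ N4)
k = 1: N1·N3 = 1075 = 25·43, N2·N4 = 3772 = 41·92
achieved = 25·43/(41·92) = 1075/3772; |achieved − target| = 0 ≤ 43/15088 ✓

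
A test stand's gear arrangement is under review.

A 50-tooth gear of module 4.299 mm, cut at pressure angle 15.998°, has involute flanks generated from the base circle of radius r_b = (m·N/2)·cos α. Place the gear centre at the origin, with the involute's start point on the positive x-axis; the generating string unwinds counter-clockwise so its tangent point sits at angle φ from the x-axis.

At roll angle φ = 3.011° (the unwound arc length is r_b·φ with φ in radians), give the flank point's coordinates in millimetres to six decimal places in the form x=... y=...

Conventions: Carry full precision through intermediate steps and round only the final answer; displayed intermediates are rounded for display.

topology: single-mesh involute geometry — m = 4.299, N = 50
pitch radius r_p = m·N/2 = 4.299·50/2 = 107.475000
base radius r_b = r_p·cos α = 107.475000·cos 15.998° = 103.312635
roll angle φ = 3.011° = 0.05255186 rad
x = r_b·(cos φ + φ·sin φ) = 103.455195
y = r_b·(sin φ − φ·cos φ) = 0.004997

x=103.455195 y=0.004997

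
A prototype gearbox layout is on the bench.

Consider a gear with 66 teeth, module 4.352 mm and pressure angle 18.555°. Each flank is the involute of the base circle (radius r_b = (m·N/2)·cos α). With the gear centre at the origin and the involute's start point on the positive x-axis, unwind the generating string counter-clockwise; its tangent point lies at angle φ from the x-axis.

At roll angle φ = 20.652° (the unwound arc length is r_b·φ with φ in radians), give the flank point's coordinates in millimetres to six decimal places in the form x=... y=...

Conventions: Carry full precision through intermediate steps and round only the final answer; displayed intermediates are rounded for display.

x=144.709848 y=2.097800

recognized (one wheel, involute flank): single-mesh tooth geometry, m = 4.352, N = 66
pitch radius r_p = m·N/2 = 4.352·66/2 = 143.616000
base radius r_b = r_p·cos α = 143.616000·cos 18.555° = 136.150643
roll angle φ = 20.652° = 0.36044540 rad
x = r_b·(cos φ + φ·sin φ) = 144.709848
y = r_b·(sin φ − φ·cos φ) = 2.097800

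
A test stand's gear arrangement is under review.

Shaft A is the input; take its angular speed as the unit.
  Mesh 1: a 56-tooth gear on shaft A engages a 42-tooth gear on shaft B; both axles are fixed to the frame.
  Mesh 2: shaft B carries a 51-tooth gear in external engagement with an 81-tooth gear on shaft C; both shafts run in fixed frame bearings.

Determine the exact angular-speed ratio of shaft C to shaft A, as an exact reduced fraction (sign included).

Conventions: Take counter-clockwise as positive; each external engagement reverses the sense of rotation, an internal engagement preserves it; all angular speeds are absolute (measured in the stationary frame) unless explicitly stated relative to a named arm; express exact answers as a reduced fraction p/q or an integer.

class = fixed-axis compound train [2 meshes; 2 ratios multiply, 2 sense flips]
mesh 1 [56T→42T]: running ratio 4/3, sense −
mesh 2 [51T→81T]: running ratio 68/81, sense +
ω_out/ω_in = 68/81

68/81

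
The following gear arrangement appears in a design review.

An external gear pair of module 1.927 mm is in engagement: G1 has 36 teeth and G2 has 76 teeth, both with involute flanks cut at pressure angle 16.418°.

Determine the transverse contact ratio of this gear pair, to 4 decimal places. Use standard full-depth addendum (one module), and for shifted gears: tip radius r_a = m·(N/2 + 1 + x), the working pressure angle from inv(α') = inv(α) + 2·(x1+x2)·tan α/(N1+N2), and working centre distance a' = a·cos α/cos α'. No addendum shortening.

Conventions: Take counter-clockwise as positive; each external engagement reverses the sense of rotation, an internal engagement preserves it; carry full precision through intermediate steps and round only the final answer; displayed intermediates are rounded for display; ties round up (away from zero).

1.9815

recognized (one external pair, fixed centres): single-mesh tooth geometry, m = 1.927, N1 = 36, N2 = 76
base radii: r_b1 = 33.271686, r_b2 = 70.240226
tip radii: r_a1 = 36.613000, r_a2 = 75.153000
no profile shift: α' = α, a' = a
action lengths: √(r_a1²−r_b1²) = 15.280925, √(r_a2²−r_b2²) = 26.726092
base pitch p_b = π·m·cos α = 5.807005
CR = (15.280925 + 26.726092 − 107.912000·sin 16.41800°)/5.807005 = 1.981480
contact ratio ≈ 1.9815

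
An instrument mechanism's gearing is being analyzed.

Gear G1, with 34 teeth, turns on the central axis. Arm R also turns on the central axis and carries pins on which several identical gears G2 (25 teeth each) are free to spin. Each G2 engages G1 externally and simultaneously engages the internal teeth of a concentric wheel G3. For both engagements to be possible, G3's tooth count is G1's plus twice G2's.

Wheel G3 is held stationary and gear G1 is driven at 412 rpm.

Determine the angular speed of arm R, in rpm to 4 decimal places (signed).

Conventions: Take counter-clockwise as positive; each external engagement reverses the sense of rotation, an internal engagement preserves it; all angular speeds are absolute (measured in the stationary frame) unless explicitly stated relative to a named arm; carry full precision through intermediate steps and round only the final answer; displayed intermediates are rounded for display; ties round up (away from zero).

recognized (axles ride arm R): planetary set, 34/25/84 teeth
normalise by the input: solve with ω_sun = 1, then scale by 412 rpm
ring teeth: 34 + 2·25 = 84
34(ω_sun−ω_arm) = −84(ω_ring−ω_arm),  ω_ring = 0, ω_sun = 1
34(1−ω_arm) = −84(0−ω_arm)  ⇒  118·ω_arm = 34  ⇒  ω_arm = 17/59
scale: ω_arm = 17/59 × 412 rpm = +118.7119 rpm

+118.7119 rpm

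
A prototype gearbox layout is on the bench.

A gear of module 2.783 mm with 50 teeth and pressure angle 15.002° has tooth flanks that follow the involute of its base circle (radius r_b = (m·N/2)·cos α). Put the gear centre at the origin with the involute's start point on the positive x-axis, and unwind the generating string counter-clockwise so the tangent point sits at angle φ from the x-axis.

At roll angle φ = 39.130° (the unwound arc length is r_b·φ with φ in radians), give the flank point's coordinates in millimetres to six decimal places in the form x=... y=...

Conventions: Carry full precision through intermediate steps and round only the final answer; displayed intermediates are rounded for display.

x=81.095456 y=6.808324

recognized (one wheel, involute flank): single-mesh tooth geometry, m = 2.783, N = 50
pitch radius r_p = m·N/2 = 2.783·50/2 = 69.575000
base radius r_b = r_p·cos α = 69.575000·cos 15.002° = 67.203661
roll angle φ = 39.130° = 0.68294734 rad
x = r_b·(cos φ + φ·sin φ) = 81.095456
y = r_b·(sin φ − φ·cos φ) = 6.808324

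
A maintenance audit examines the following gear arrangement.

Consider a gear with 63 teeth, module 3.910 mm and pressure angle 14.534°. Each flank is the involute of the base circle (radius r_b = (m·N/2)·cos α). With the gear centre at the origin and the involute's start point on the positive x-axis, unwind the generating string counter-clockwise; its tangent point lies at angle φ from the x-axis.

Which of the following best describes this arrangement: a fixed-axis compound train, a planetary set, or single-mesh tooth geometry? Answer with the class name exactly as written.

topology: single-mesh involute geometry — m = 3.910, N = 63
classification: single-mesh tooth geometry

single-mesh tooth geometry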